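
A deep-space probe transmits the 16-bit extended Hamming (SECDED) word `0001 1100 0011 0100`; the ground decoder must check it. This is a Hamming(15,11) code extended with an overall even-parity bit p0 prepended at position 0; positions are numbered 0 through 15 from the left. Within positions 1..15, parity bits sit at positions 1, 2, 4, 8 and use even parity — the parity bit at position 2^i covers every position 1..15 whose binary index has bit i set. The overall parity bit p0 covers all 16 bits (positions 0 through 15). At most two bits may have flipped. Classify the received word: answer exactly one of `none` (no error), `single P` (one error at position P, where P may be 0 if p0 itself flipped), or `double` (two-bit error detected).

double

s1: b1⊕b3⊕b5⊕b7⊕b9⊕b11⊕b13⊕b15 = 0⊕1⊕1⊕0⊕0⊕1⊕1⊕0 = 0
s2: b2⊕b3⊕b6⊕b7⊕b10⊕b11⊕b14⊕b15 = 0⊕1⊕0⊕0⊕1⊕1⊕0⊕0 = 1
s4: b4⊕b5⊕b6⊕b7⊕b12⊕b13⊕b14⊕b15 = 1⊕1⊕0⊕0⊕0⊕1⊕0⊕0 = 1
s8: b8⊕b9⊕b10⊕b11⊕b12⊕b13⊕b14⊕b15 = 0⊕0⊕1⊕1⊕0⊕1⊕0⊕0 = 1
Syndrome (s8...s1) = 1110 → position 14.
Overall parity (XOR of all 16 bits, including p0): 0⊕0⊕0⊕1⊕1⊕1⊕0⊕0⊕0⊕0⊕1⊕1⊕0⊕1⊕0⊕0 = 0
Overall=0, syndrome position=14 → double-bit error detected (uncorrectable).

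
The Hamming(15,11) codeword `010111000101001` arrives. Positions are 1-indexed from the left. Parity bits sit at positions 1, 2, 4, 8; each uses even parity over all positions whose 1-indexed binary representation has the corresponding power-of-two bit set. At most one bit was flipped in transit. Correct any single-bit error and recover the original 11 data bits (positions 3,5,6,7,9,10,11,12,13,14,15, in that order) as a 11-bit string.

01100100001

s1: b1⊕b3⊕b5⊕b7⊕b9⊕b11⊕b13⊕b15 = 0⊕0⊕1⊕0⊕0⊕0⊕0⊕1 = 0
s2: b2⊕b3⊕b6⊕b7⊕b10⊕b11⊕b14⊕b15 = 1⊕0⊕1⊕0⊕1⊕0⊕0⊕1 = 0
s4: b4⊕b5⊕b6⊕b7⊕b12⊕b13⊕b14⊕b15 = 1⊕1⊕1⊕0⊕1⊕0⊕0⊕1 = 1
s8: b8⊕b9⊕b10⊕b11⊕b12⊕b13⊕b14⊕b15 = 0⊕0⊕1⊕0⊕1⊕0⊕0⊕1 = 1
Syndrome (s8...s1) = 1100 → position 12.
Flip bit 12: corrected codeword = 010111000100001
Data bits at positions 3,5,6,7,9,10,11,12,13,14,15: 01100100001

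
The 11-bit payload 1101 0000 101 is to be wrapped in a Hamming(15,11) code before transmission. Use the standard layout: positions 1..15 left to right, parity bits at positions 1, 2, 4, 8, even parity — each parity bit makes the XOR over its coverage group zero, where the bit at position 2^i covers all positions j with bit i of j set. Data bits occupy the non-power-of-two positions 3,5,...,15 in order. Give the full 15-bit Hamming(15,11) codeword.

Place data bits at non-power-of-two positions: b3=1, b5=1, b6=0, b7=1, b9=0, b10=0, b11=0, b12=0, b13=1, b14=0, b15=1.
p1 = XOR of data positions {3,5,7,9,11,13,15} = 1⊕1⊕1⊕0⊕0⊕1⊕1 = 1
p2 = XOR of data positions {3,6,7,10,11,14,15} = 1⊕0⊕1⊕0⊕0⊕0⊕1 = 1
p4 = XOR of data positions {5,6,7,12,13,14,15} = 1⊕0⊕1⊕0⊕1⊕0⊕1 = 0
p8 = XOR of data positions {9,10,11,12,13,14,15} = 0⊕0⊕0⊕0⊕1⊕0⊕1 = 0
Codeword b1..b15 = 111010100000101

111010100000101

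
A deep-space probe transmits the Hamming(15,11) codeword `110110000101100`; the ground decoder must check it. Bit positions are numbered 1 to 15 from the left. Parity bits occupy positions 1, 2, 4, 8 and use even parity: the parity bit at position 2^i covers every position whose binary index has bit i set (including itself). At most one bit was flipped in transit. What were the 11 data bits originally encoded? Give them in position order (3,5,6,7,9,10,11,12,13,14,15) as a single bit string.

s1: b1⊕b3⊕b5⊕b7⊕b9⊕b11⊕b13⊕b15 = 1⊕0⊕1⊕0⊕0⊕0⊕1⊕0 = 1
s2: b2⊕b3⊕b6⊕b7⊕b10⊕b11⊕b14⊕b15 = 1⊕0⊕0⊕0⊕1⊕0⊕0⊕0 = 0
s4: b4⊕b5⊕b6⊕b7⊕b12⊕b13⊕b14⊕b15 = 1⊕1⊕0⊕0⊕1⊕1⊕0⊕0 = 0
s8: b8⊕b9⊕b10⊕b11⊕b12⊕b13⊕b14⊕b15 = 0⊕0⊕1⊕0⊕1⊕1⊕0⊕0 = 1
Syndrome (s8...s1) = 1001 → position 9.
Flip bit 9: corrected codeword = 110110001101100
Data bits at positions 3,5,6,7,9,10,11,12,13,14,15: 01001101100

01001101100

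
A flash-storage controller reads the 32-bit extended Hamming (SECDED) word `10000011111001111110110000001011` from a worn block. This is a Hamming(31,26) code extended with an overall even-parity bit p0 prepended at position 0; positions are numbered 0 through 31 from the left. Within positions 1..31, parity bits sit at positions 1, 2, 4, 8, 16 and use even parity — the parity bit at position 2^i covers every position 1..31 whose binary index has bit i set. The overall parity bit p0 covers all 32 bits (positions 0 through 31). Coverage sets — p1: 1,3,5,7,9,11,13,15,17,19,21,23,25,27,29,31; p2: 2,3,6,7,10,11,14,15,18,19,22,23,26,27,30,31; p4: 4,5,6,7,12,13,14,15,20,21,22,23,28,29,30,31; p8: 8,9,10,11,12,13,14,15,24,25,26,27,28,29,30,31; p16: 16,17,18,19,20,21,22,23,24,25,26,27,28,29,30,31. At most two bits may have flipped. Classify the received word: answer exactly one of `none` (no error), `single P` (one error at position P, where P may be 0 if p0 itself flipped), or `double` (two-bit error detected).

s1: b1⊕b3⊕b5⊕b7⊕b9⊕b11⊕b13⊕b15⊕b17⊕b19⊕b21⊕b23⊕b25⊕b27⊕b29⊕b31 = 0⊕0⊕0⊕1⊕1⊕0⊕1⊕1⊕1⊕0⊕1⊕0⊕0⊕0⊕0⊕1 = 1
s2: b2⊕b3⊕b6⊕b7⊕b10⊕b11⊕b14⊕b15⊕b18⊕b19⊕b22⊕b23⊕b26⊕b27⊕b30⊕b31 = 0⊕0⊕1⊕1⊕1⊕0⊕1⊕1⊕1⊕0⊕0⊕0⊕0⊕0⊕1⊕1 = 0
s4: b4⊕b5⊕b6⊕b7⊕b12⊕b13⊕b14⊕b15⊕b20⊕b21⊕b22⊕b23⊕b28⊕b29⊕b30⊕b31 = 0⊕0⊕1⊕1⊕0⊕1⊕1⊕1⊕1⊕1⊕0⊕0⊕1⊕0⊕1⊕1 = 0
s8: b8⊕b9⊕b10⊕b11⊕b12⊕b13⊕b14⊕b15⊕b24⊕b25⊕b26⊕b27⊕b28⊕b29⊕b30⊕b31 = 1⊕1⊕1⊕0⊕0⊕1⊕1⊕1⊕0⊕0⊕0⊕0⊕1⊕0⊕1⊕1 = 1
s16: b16⊕b17⊕b18⊕b19⊕b20⊕b21⊕b22⊕b23⊕b24⊕b25⊕b26⊕b27⊕b28⊕b29⊕b30⊕b31 = 1⊕1⊕1⊕0⊕1⊕1⊕0⊕0⊕0⊕0⊕0⊕0⊕1⊕0⊕1⊕1 = 0
Syndrome (s16...s1) = 01001 → position 9.
Overall parity (XOR of all 32 bits, including p0): 1⊕0⊕0⊕0⊕0⊕0⊕1⊕1⊕1⊕1⊕1⊕0⊕0⊕1⊕1⊕1⊕1⊕1⊕1⊕0⊕1⊕1⊕0⊕0⊕0⊕0⊕0⊕0⊕1⊕0⊕1⊕1 = 1
Overall=1, syndrome position=9 → single-bit error at position 9.

single 9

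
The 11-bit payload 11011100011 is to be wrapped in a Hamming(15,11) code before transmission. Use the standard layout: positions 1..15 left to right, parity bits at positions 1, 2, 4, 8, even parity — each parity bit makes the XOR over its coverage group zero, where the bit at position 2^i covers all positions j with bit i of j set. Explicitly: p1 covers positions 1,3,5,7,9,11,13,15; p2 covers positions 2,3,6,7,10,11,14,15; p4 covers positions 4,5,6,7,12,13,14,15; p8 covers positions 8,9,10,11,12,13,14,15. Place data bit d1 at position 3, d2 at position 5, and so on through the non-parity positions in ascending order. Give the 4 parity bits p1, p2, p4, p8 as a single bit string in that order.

Place data bits at non-power-of-two positions: b3=1, b5=1, b6=0, b7=1, b9=1, b10=1, b11=0, b12=0, b13=0, b14=1, b15=1.
p1 = XOR of data positions {3,5,7,9,11,13,15} = 1⊕1⊕1⊕1⊕0⊕0⊕1 = 1
p2 = XOR of data positions {3,6,7,10,11,14,15} = 1⊕0⊕1⊕1⊕0⊕1⊕1 = 1
p4 = XOR of data positions {5,6,7,12,13,14,15} = 1⊕0⊕1⊕0⊕0⊕1⊕1 = 0
p8 = XOR of data positions {9,10,11,12,13,14,15} = 1⊕1⊕0⊕0⊕0⊕1⊕1 = 0
Parity bits p1,p2,p4,p8 = 1100

1100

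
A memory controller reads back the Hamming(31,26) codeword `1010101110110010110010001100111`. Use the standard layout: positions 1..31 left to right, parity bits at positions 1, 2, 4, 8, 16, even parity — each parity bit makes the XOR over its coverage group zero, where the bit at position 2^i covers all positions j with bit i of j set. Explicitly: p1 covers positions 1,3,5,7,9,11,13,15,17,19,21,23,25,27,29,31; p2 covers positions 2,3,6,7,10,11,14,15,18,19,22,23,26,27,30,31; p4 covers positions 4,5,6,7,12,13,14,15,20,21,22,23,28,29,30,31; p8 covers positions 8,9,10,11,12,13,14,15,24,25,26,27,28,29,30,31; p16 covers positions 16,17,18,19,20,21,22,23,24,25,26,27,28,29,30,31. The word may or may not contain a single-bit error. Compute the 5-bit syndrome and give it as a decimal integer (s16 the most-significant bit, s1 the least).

0

s1: b1⊕b3⊕b5⊕b7⊕b9⊕b11⊕b13⊕b15⊕b17⊕b19⊕b21⊕b23⊕b25⊕b27⊕b29⊕b31 = 1⊕1⊕1⊕1⊕1⊕1⊕0⊕1⊕1⊕0⊕1⊕0⊕1⊕0⊕1⊕1 = 0
s2: b2⊕b3⊕b6⊕b7⊕b10⊕b11⊕b14⊕b15⊕b18⊕b19⊕b22⊕b23⊕b26⊕b27⊕b30⊕b31 = 0⊕1⊕0⊕1⊕0⊕1⊕0⊕1⊕1⊕0⊕0⊕0⊕1⊕0⊕1⊕1 = 0
s4: b4⊕b5⊕b6⊕b7⊕b12⊕b13⊕b14⊕b15⊕b20⊕b21⊕b22⊕b23⊕b28⊕b29⊕b30⊕b31 = 0⊕1⊕0⊕1⊕1⊕0⊕0⊕1⊕0⊕1⊕0⊕0⊕0⊕1⊕1⊕1 = 0
s8: b8⊕b9⊕b10⊕b11⊕b12⊕b13⊕b14⊕b15⊕b24⊕b25⊕b26⊕b27⊕b28⊕b29⊕b30⊕b31 = 1⊕1⊕0⊕1⊕1⊕0⊕0⊕1⊕0⊕1⊕1⊕0⊕0⊕1⊕1⊕1 = 0
s16: b16⊕b17⊕b18⊕b19⊕b20⊕b21⊕b22⊕b23⊕b24⊕b25⊕b26⊕b27⊕b28⊕b29⊕b30⊕b31 = 0⊕1⊕1⊕0⊕0⊕1⊕0⊕0⊕0⊕1⊕1⊕0⊕0⊕1⊕1⊕1 = 0
Syndrome (s16...s1) = 00000 → position 0 (no error).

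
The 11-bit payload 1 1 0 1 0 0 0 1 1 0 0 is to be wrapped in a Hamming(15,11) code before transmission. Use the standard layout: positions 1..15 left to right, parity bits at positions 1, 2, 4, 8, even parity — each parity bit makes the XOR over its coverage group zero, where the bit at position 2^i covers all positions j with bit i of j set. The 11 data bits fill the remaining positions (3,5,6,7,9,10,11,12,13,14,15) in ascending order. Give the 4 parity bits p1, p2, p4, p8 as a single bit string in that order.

Place data bits at non-power-of-two positions: b3=1, b5=1, b6=0, b7=1, b9=0, b10=0, b11=0, b12=1, b13=1, b14=0, b15=0.
p1 = XOR of data positions {3,5,7,9,11,13,15} = 1⊕1⊕1⊕0⊕0⊕1⊕0 = 0
p2 = XOR of data positions {3,6,7,10,11,14,15} = 1⊕0⊕1⊕0⊕0⊕0⊕0 = 0
p4 = XOR of data positions {5,6,7,12,13,14,15} = 1⊕0⊕1⊕1⊕1⊕0⊕0 = 0
p8 = XOR of data positions {9,10,11,12,13,14,15} = 0⊕0⊕0⊕1⊕1⊕0⊕0 = 0
Parity bits p1,p2,p4,p8 = 0000

0000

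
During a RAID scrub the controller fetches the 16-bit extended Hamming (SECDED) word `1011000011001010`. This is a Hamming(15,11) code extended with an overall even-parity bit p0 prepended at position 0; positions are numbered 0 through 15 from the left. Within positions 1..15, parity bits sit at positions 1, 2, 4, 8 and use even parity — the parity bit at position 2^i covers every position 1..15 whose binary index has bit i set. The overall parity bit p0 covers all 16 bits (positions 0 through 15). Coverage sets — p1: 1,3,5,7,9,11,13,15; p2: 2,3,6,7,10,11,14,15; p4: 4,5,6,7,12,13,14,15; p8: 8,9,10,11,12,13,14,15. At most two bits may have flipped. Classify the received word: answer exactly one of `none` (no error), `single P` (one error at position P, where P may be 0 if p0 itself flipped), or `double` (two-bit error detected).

single 2

s1: b1⊕b3⊕b5⊕b7⊕b9⊕b11⊕b13⊕b15 = 0⊕1⊕0⊕0⊕1⊕0⊕0⊕0 = 0
s2: b2⊕b3⊕b6⊕b7⊕b10⊕b11⊕b14⊕b15 = 1⊕1⊕0⊕0⊕0⊕0⊕1⊕0 = 1
s4: b4⊕b5⊕b6⊕b7⊕b12⊕b13⊕b14⊕b15 = 0⊕0⊕0⊕0⊕1⊕0⊕1⊕0 = 0
s8: b8⊕b9⊕b10⊕b11⊕b12⊕b13⊕b14⊕b15 = 1⊕1⊕0⊕0⊕1⊕0⊕1⊕0 = 0
Syndrome (s8...s1) = 0010 → position 2.
Overall parity (XOR of all 16 bits, including p0): 1⊕0⊕1⊕1⊕0⊕0⊕0⊕0⊕1⊕1⊕0⊕0⊕1⊕0⊕1⊕0 = 1
Overall=1, syndrome position=2 → single-bit error at position 2.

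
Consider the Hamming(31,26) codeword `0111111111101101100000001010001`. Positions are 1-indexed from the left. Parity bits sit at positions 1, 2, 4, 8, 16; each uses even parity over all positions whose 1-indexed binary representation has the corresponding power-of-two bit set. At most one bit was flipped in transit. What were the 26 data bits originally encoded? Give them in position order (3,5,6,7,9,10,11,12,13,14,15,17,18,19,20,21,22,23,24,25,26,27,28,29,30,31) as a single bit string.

11111110110100000001010011

s1: b1⊕b3⊕b5⊕b7⊕b9⊕b11⊕b13⊕b15⊕b17⊕b19⊕b21⊕b23⊕b25⊕b27⊕b29⊕b31 = 0⊕1⊕1⊕1⊕1⊕1⊕1⊕0⊕1⊕0⊕0⊕0⊕1⊕1⊕0⊕1 = 0
s2: b2⊕b3⊕b6⊕b7⊕b10⊕b11⊕b14⊕b15⊕b18⊕b19⊕b22⊕b23⊕b26⊕b27⊕b30⊕b31 = 1⊕1⊕1⊕1⊕1⊕1⊕1⊕0⊕0⊕0⊕0⊕0⊕0⊕1⊕0⊕1 = 1
s4: b4⊕b5⊕b6⊕b7⊕b12⊕b13⊕b14⊕b15⊕b20⊕b21⊕b22⊕b23⊕b28⊕b29⊕b30⊕b31 = 1⊕1⊕1⊕1⊕0⊕1⊕1⊕0⊕0⊕0⊕0⊕0⊕0⊕0⊕0⊕1 = 1
s8: b8⊕b9⊕b10⊕b11⊕b12⊕b13⊕b14⊕b15⊕b24⊕b25⊕b26⊕b27⊕b28⊕b29⊕b30⊕b31 = 1⊕1⊕1⊕1⊕0⊕1⊕1⊕0⊕0⊕1⊕0⊕1⊕0⊕0⊕0⊕1 = 1
s16: b16⊕b17⊕b18⊕b19⊕b20⊕b21⊕b22⊕b23⊕b24⊕b25⊕b26⊕b27⊕b28⊕b29⊕b30⊕b31 = 1⊕1⊕0⊕0⊕0⊕0⊕0⊕0⊕0⊕1⊕0⊕1⊕0⊕0⊕0⊕1 = 1
Syndrome (s16...s1) = 11110 → position 30.
Flip bit 30: corrected codeword = 0111111111101101100000001010011
Data bits at positions 3,5,6,7,9,10,11,12,13,14,15,17,18,19,20,21,22,23,24,25,26,27,28,29,30,31: 11111110110100000001010011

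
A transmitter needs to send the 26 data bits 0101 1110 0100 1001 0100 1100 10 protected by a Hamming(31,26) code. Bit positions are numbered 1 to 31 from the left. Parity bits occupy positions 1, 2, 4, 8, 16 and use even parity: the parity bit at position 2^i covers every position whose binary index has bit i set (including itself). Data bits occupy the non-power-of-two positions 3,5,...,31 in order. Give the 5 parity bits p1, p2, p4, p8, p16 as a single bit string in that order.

Place data bits at non-power-of-two positions: b3=0, b5=1, b6=0, b7=1, b9=1, b10=1, b11=1, b12=0, b13=0, b14=1, b15=0, b17=0, b18=1, b19=0, b20=0, b21=1, b22=0, b23=1, b24=0, b25=0, b26=1, b27=1, b28=0, b29=0, b30=1, b31=0.
p1 = XOR of data positions {3,5,7,9,11,13,15,17,19,21,23,25,27,29,31} = 0⊕1⊕1⊕1⊕1⊕0⊕0⊕0⊕0⊕1⊕1⊕0⊕1⊕0⊕0 = 1
p2 = XOR of data positions {3,6,7,10,11,14,15,18,19,22,23,26,27,30,31} = 0⊕0⊕1⊕1⊕1⊕1⊕0⊕1⊕0⊕0⊕1⊕1⊕1⊕1⊕0 = 1
p4 = XOR of data positions {5,6,7,12,13,14,15,20,21,22,23,28,29,30,31} = 1⊕0⊕1⊕0⊕0⊕1⊕0⊕0⊕1⊕0⊕1⊕0⊕0⊕1⊕0 = 0
p8 = XOR of data positions {9,10,11,12,13,14,15,24,25,26,27,28,29,30,31} = 1⊕1⊕1⊕0⊕0⊕1⊕0⊕0⊕0⊕1⊕1⊕0⊕0⊕1⊕0 = 1
p16 = XOR of data positions {17,18,19,20,21,22,23,24,25,26,27,28,29,30,31} = 0⊕1⊕0⊕0⊕1⊕0⊕1⊕0⊕0⊕1⊕1⊕0⊕0⊕1⊕0 = 0
Parity bits p1,p2,p4,p8,p16 = 11010

11010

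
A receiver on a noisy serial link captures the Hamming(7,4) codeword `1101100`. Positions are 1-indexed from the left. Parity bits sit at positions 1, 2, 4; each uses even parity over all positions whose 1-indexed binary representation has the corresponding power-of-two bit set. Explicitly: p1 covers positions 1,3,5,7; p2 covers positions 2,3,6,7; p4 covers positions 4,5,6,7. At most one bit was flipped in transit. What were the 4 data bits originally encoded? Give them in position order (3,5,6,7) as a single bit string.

s1: b1⊕b3⊕b5⊕b7 = 1⊕0⊕1⊕0 = 0
s2: b2⊕b3⊕b6⊕b7 = 1⊕0⊕0⊕0 = 1
s4: b4⊕b5⊕b6⊕b7 = 1⊕1⊕0⊕0 = 0
Syndrome (s4...s1) = 010 → position 2.
Flip bit 2: corrected codeword = 1001100
Data bits at positions 3,5,6,7: 0100

0100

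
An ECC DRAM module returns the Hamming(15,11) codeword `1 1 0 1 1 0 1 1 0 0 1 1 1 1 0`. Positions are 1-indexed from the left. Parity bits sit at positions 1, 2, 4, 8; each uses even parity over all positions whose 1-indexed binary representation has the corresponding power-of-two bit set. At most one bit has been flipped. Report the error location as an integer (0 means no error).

9

s1: b1⊕b3⊕b5⊕b7⊕b9⊕b11⊕b13⊕b15 = 1⊕0⊕1⊕1⊕0⊕1⊕1⊕0 = 1
s2: b2⊕b3⊕b6⊕b7⊕b10⊕b11⊕b14⊕b15 = 1⊕0⊕0⊕1⊕0⊕1⊕1⊕0 = 0
s4: b4⊕b5⊕b6⊕b7⊕b12⊕b13⊕b14⊕b15 = 1⊕1⊕0⊕1⊕1⊕1⊕1⊕0 = 0
s8: b8⊕b9⊕b10⊕b11⊕b12⊕b13⊕b14⊕b15 = 1⊕0⊕0⊕1⊕1⊕1⊕1⊕0 = 1
Syndrome (s8...s1) = 1001 → position 9.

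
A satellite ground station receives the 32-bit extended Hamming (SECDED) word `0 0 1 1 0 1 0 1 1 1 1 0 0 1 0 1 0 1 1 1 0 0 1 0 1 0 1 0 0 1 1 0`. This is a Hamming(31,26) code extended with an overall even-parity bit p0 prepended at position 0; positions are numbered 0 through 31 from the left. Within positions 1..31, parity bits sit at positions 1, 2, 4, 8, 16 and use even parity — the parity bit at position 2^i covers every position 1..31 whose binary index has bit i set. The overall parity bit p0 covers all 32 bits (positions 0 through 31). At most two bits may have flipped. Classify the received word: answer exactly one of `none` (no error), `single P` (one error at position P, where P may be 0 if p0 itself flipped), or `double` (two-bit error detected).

single 13

s1: b1⊕b3⊕b5⊕b7⊕b9⊕b11⊕b13⊕b15⊕b17⊕b19⊕b21⊕b23⊕b25⊕b27⊕b29⊕b31 = 0⊕1⊕1⊕1⊕1⊕0⊕1⊕1⊕1⊕1⊕0⊕0⊕0⊕0⊕1⊕0 = 1
s2: b2⊕b3⊕b6⊕b7⊕b10⊕b11⊕b14⊕b15⊕b18⊕b19⊕b22⊕b23⊕b26⊕b27⊕b30⊕b31 = 1⊕1⊕0⊕1⊕1⊕0⊕0⊕1⊕1⊕1⊕1⊕0⊕1⊕0⊕1⊕0 = 0
s4: b4⊕b5⊕b6⊕b7⊕b12⊕b13⊕b14⊕b15⊕b20⊕b21⊕b22⊕b23⊕b28⊕b29⊕b30⊕b31 = 0⊕1⊕0⊕1⊕0⊕1⊕0⊕1⊕0⊕0⊕1⊕0⊕0⊕1⊕1⊕0 = 1
s8: b8⊕b9⊕b10⊕b11⊕b12⊕b13⊕b14⊕b15⊕b24⊕b25⊕b26⊕b27⊕b28⊕b29⊕b30⊕b31 = 1⊕1⊕1⊕0⊕0⊕1⊕0⊕1⊕1⊕0⊕1⊕0⊕0⊕1⊕1⊕0 = 1
s16: b16⊕b17⊕b18⊕b19⊕b20⊕b21⊕b22⊕b23⊕b24⊕b25⊕b26⊕b27⊕b28⊕b29⊕b30⊕b31 = 0⊕1⊕1⊕1⊕0⊕0⊕1⊕0⊕1⊕0⊕1⊕0⊕0⊕1⊕1⊕0 = 0
Syndrome (s16...s1) = 01101 → position 13.
Overall parity (XOR of all 32 bits, including p0): 0⊕0⊕1⊕1⊕0⊕1⊕0⊕1⊕1⊕1⊕1⊕0⊕0⊕1⊕0⊕1⊕0⊕1⊕1⊕1⊕0⊕0⊕1⊕0⊕1⊕0⊕1⊕0⊕0⊕1⊕1⊕0 = 1
Overall=1, syndrome position=13 → single-bit error at position 13.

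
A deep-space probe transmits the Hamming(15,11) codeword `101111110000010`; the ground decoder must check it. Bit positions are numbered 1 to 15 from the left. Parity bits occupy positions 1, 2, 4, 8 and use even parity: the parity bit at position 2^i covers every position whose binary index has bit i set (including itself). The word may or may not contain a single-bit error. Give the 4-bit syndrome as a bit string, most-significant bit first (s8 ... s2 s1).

s1: b1⊕b3⊕b5⊕b7⊕b9⊕b11⊕b13⊕b15 = 1⊕1⊕1⊕1⊕0⊕0⊕0⊕0 = 0
s2: b2⊕b3⊕b6⊕b7⊕b10⊕b11⊕b14⊕b15 = 0⊕1⊕1⊕1⊕0⊕0⊕1⊕0 = 0
s4: b4⊕b5⊕b6⊕b7⊕b12⊕b13⊕b14⊕b15 = 1⊕1⊕1⊕1⊕0⊕0⊕1⊕0 = 1
s8: b8⊕b9⊕b10⊕b11⊕b12⊕b13⊕b14⊕b15 = 1⊕0⊕0⊕0⊕0⊕0⊕1⊕0 = 0
Syndrome (s8...s1) = 0100 → position 4.

0100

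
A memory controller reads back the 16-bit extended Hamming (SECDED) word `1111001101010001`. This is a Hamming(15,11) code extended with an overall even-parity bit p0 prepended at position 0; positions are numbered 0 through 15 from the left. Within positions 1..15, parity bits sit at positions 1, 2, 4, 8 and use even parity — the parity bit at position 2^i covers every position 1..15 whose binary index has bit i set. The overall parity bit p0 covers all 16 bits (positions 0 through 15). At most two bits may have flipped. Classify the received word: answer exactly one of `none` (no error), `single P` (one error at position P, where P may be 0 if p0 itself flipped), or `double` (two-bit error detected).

single 12

s1: b1⊕b3⊕b5⊕b7⊕b9⊕b11⊕b13⊕b15 = 1⊕1⊕0⊕1⊕1⊕1⊕0⊕1 = 0
s2: b2⊕b3⊕b6⊕b7⊕b10⊕b11⊕b14⊕b15 = 1⊕1⊕1⊕1⊕0⊕1⊕0⊕1 = 0
s4: b4⊕b5⊕b6⊕b7⊕b12⊕b13⊕b14⊕b15 = 0⊕0⊕1⊕1⊕0⊕0⊕0⊕1 = 1
s8: b8⊕b9⊕b10⊕b11⊕b12⊕b13⊕b14⊕b15 = 0⊕1⊕0⊕1⊕0⊕0⊕0⊕1 = 1
Syndrome (s8...s1) = 1100 → position 12.
Overall parity (XOR of all 16 bits, including p0): 1⊕1⊕1⊕1⊕0⊕0⊕1⊕1⊕0⊕1⊕0⊕1⊕0⊕0⊕0⊕1 = 1
Overall=1, syndrome position=12 → single-bit error at position 12.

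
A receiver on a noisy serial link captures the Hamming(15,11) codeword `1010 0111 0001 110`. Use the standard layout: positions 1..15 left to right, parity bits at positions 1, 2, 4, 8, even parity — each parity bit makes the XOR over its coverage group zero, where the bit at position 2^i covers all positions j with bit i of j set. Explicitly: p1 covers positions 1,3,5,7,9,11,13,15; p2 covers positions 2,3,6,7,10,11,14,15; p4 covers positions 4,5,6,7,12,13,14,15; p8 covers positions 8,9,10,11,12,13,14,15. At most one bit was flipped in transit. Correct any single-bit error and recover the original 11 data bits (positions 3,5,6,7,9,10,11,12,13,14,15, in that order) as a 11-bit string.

10110001110

s1: b1⊕b3⊕b5⊕b7⊕b9⊕b11⊕b13⊕b15 = 1⊕1⊕0⊕1⊕0⊕0⊕1⊕0 = 0
s2: b2⊕b3⊕b6⊕b7⊕b10⊕b11⊕b14⊕b15 = 0⊕1⊕1⊕1⊕0⊕0⊕1⊕0 = 0
s4: b4⊕b5⊕b6⊕b7⊕b12⊕b13⊕b14⊕b15 = 0⊕0⊕1⊕1⊕1⊕1⊕1⊕0 = 1
s8: b8⊕b9⊕b10⊕b11⊕b12⊕b13⊕b14⊕b15 = 1⊕0⊕0⊕0⊕1⊕1⊕1⊕0 = 0
Syndrome (s8...s1) = 0100 → position 4.
Flip bit 4: corrected codeword = 101101110001110
Data bits at positions 3,5,6,7,9,10,11,12,13,14,15: 10110001110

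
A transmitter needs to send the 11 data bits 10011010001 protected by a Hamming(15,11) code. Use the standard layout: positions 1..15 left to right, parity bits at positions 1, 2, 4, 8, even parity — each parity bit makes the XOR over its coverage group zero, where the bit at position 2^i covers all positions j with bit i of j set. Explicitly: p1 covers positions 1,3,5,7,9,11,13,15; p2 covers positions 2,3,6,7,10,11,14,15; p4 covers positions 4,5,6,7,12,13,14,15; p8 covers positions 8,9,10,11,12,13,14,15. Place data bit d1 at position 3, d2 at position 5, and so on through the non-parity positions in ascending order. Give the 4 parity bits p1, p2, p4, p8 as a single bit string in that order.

1001

Place data bits at non-power-of-two positions: b3=1, b5=0, b6=0, b7=1, b9=1, b10=0, b11=1, b12=0, b13=0, b14=0, b15=1.
p1 = XOR of data positions {3,5,7,9,11,13,15} = 1⊕0⊕1⊕1⊕1⊕0⊕1 = 1
p2 = XOR of data positions {3,6,7,10,11,14,15} = 1⊕0⊕1⊕0⊕1⊕0⊕1 = 0
p4 = XOR of data positions {5,6,7,12,13,14,15} = 0⊕0⊕1⊕0⊕0⊕0⊕1 = 0
p8 = XOR of data positions {9,10,11,12,13,14,15} = 1⊕0⊕1⊕0⊕0⊕0⊕1 = 1
Parity bits p1,p2,p4,p8 = 1001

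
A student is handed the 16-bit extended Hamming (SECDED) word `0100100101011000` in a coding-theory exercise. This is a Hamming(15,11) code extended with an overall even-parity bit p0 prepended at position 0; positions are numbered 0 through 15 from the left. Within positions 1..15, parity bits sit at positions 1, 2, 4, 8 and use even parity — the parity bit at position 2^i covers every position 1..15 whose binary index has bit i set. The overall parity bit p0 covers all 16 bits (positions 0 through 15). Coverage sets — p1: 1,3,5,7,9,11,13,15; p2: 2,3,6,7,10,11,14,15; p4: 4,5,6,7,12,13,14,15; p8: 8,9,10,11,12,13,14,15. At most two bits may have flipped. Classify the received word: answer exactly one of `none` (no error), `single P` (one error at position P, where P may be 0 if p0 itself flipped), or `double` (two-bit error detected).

double

s1: b1⊕b3⊕b5⊕b7⊕b9⊕b11⊕b13⊕b15 = 1⊕0⊕0⊕1⊕1⊕1⊕0⊕0 = 0
s2: b2⊕b3⊕b6⊕b7⊕b10⊕b11⊕b14⊕b15 = 0⊕0⊕0⊕1⊕0⊕1⊕0⊕0 = 0
s4: b4⊕b5⊕b6⊕b7⊕b12⊕b13⊕b14⊕b15 = 1⊕0⊕0⊕1⊕1⊕0⊕0⊕0 = 1
s8: b8⊕b9⊕b10⊕b11⊕b12⊕b13⊕b14⊕b15 = 0⊕1⊕0⊕1⊕1⊕0⊕0⊕0 = 1
Syndrome (s8...s1) = 1100 → position 12.
Overall parity (XOR of all 16 bits, including p0): 0⊕1⊕0⊕0⊕1⊕0⊕0⊕1⊕0⊕1⊕0⊕1⊕1⊕0⊕0⊕0 = 0
Overall=0, syndrome position=12 → double-bit error detected (uncorrectable).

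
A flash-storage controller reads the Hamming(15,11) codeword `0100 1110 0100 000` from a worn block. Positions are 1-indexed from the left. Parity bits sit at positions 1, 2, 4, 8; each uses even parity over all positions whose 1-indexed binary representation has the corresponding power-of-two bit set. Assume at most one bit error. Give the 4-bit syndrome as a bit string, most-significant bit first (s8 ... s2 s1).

s1: b1⊕b3⊕b5⊕b7⊕b9⊕b11⊕b13⊕b15 = 0⊕0⊕1⊕1⊕0⊕0⊕0⊕0 = 0
s2: b2⊕b3⊕b6⊕b7⊕b10⊕b11⊕b14⊕b15 = 1⊕0⊕1⊕1⊕1⊕0⊕0⊕0 = 0
s4: b4⊕b5⊕b6⊕b7⊕b12⊕b13⊕b14⊕b15 = 0⊕1⊕1⊕1⊕0⊕0⊕0⊕0 = 1
s8: b8⊕b9⊕b10⊕b11⊕b12⊕b13⊕b14⊕b15 = 0⊕0⊕1⊕0⊕0⊕0⊕0⊕0 = 1
Syndrome (s8...s1) = 1100 → position 12.

1100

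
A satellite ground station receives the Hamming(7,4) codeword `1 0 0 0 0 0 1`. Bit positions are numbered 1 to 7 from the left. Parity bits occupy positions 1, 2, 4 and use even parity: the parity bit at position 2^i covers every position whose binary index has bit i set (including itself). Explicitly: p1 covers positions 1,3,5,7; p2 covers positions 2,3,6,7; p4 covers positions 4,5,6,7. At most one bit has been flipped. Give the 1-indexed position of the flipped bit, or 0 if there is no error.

s1: b1⊕b3⊕b5⊕b7 = 1⊕0⊕0⊕1 = 0
s2: b2⊕b3⊕b6⊕b7 = 0⊕0⊕0⊕1 = 1
s4: b4⊕b5⊕b6⊕b7 = 0⊕0⊕0⊕1 = 1
Syndrome (s4...s1) = 110 → position 6.

6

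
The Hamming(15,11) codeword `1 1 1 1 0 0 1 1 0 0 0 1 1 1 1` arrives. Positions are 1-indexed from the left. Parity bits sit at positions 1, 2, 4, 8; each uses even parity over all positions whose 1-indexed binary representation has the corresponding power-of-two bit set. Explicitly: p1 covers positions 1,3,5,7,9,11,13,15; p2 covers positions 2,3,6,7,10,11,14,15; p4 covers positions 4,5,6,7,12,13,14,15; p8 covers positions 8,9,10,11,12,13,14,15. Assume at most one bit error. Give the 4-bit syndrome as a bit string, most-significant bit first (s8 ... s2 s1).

s1: b1⊕b3⊕b5⊕b7⊕b9⊕b11⊕b13⊕b15 = 1⊕1⊕0⊕1⊕0⊕0⊕1⊕1 = 1
s2: b2⊕b3⊕b6⊕b7⊕b10⊕b11⊕b14⊕b15 = 1⊕1⊕0⊕1⊕0⊕0⊕1⊕1 = 1
s4: b4⊕b5⊕b6⊕b7⊕b12⊕b13⊕b14⊕b15 = 1⊕0⊕0⊕1⊕1⊕1⊕1⊕1 = 0
s8: b8⊕b9⊕b10⊕b11⊕b12⊕b13⊕b14⊕b15 = 1⊕0⊕0⊕0⊕1⊕1⊕1⊕1 = 1
Syndrome (s8...s1) = 1011 → position 11.

1011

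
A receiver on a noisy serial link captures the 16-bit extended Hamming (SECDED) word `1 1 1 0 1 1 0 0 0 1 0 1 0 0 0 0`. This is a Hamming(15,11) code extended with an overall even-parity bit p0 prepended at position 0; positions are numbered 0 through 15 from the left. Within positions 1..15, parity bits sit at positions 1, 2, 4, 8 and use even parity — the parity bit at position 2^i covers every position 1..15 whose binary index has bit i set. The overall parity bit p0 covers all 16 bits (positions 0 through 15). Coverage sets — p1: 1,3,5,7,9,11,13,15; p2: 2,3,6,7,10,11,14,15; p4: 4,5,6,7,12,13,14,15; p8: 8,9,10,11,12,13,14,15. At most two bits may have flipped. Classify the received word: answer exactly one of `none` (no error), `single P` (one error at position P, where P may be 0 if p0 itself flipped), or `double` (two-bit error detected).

s1: b1⊕b3⊕b5⊕b7⊕b9⊕b11⊕b13⊕b15 = 1⊕0⊕1⊕0⊕1⊕1⊕0⊕0 = 0
s2: b2⊕b3⊕b6⊕b7⊕b10⊕b11⊕b14⊕b15 = 1⊕0⊕0⊕0⊕0⊕1⊕0⊕0 = 0
s4: b4⊕b5⊕b6⊕b7⊕b12⊕b13⊕b14⊕b15 = 1⊕1⊕0⊕0⊕0⊕0⊕0⊕0 = 0
s8: b8⊕b9⊕b10⊕b11⊕b12⊕b13⊕b14⊕b15 = 0⊕1⊕0⊕1⊕0⊕0⊕0⊕0 = 0
Syndrome (s8...s1) = 0000 → position 0 (no error).
Overall parity (XOR of all 16 bits, including p0): 1⊕1⊕1⊕0⊕1⊕1⊕0⊕0⊕0⊕1⊕0⊕1⊕0⊕0⊕0⊕0 = 1
Overall=1, syndrome position=0 → single-bit error at position 0.

single 0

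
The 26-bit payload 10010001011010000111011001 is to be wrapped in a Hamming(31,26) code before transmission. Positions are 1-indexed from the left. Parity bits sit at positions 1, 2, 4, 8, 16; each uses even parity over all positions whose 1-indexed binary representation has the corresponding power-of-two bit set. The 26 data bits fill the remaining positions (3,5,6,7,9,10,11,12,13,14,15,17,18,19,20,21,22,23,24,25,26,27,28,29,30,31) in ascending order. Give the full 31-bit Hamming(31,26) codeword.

Place data bits at non-power-of-two positions: b3=1, b5=0, b6=0, b7=1, b9=0, b10=0, b11=0, b12=1, b13=0, b14=1, b15=1, b17=0, b18=1, b19=0, b20=0, b21=0, b22=0, b23=1, b24=1, b25=1, b26=0, b27=1, b28=1, b29=0, b30=0, b31=1.
p1 = XOR of data positions {3,5,7,9,11,13,15,17,19,21,23,25,27,29,31} = 1⊕0⊕1⊕0⊕0⊕0⊕1⊕0⊕0⊕0⊕1⊕1⊕1⊕0⊕1 = 1
p2 = XOR of data positions {3,6,7,10,11,14,15,18,19,22,23,26,27,30,31} = 1⊕0⊕1⊕0⊕0⊕1⊕1⊕1⊕0⊕0⊕1⊕0⊕1⊕0⊕1 = 0
p4 = XOR of data positions {5,6,7,12,13,14,15,20,21,22,23,28,29,30,31} = 0⊕0⊕1⊕1⊕0⊕1⊕1⊕0⊕0⊕0⊕1⊕1⊕0⊕0⊕1 = 1
p8 = XOR of data positions {9,10,11,12,13,14,15,24,25,26,27,28,29,30,31} = 0⊕0⊕0⊕1⊕0⊕1⊕1⊕1⊕1⊕0⊕1⊕1⊕0⊕0⊕1 = 0
p16 = XOR of data positions {17,18,19,20,21,22,23,24,25,26,27,28,29,30,31} = 0⊕1⊕0⊕0⊕0⊕0⊕1⊕1⊕1⊕0⊕1⊕1⊕0⊕0⊕1 = 1
Codeword b1..b31 = 1011001000010111010000111011001

1011001000010111010000111011001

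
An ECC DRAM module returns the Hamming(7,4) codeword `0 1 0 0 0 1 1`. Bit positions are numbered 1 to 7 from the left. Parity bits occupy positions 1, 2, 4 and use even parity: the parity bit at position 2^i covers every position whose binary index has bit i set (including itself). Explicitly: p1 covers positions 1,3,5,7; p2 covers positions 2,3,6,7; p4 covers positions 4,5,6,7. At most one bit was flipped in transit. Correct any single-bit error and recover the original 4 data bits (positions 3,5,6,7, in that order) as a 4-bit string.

1011

s1: b1⊕b3⊕b5⊕b7 = 0⊕0⊕0⊕1 = 1
s2: b2⊕b3⊕b6⊕b7 = 1⊕0⊕1⊕1 = 1
s4: b4⊕b5⊕b6⊕b7 = 0⊕0⊕1⊕1 = 0
Syndrome (s4...s1) = 011 → position 3.
Flip bit 3: corrected codeword = 0110011
Data bits at positions 3,5,6,7: 1011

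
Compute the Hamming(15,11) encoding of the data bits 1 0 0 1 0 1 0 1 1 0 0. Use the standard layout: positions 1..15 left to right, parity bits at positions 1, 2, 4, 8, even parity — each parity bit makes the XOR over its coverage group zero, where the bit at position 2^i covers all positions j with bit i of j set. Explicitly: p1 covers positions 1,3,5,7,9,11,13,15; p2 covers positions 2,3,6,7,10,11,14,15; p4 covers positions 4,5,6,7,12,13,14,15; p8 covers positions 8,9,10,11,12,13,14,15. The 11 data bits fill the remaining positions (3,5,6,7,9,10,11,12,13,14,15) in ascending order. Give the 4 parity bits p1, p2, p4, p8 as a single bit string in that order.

Place data bits at non-power-of-two positions: b3=1, b5=0, b6=0, b7=1, b9=0, b10=1, b11=0, b12=1, b13=1, b14=0, b15=0.
p1 = XOR of data positions {3,5,7,9,11,13,15} = 1⊕0⊕1⊕0⊕0⊕1⊕0 = 1
p2 = XOR of data positions {3,6,7,10,11,14,15} = 1⊕0⊕1⊕1⊕0⊕0⊕0 = 1
p4 = XOR of data positions {5,6,7,12,13,14,15} = 0⊕0⊕1⊕1⊕1⊕0⊕0 = 1
p8 = XOR of data positions {9,10,11,12,13,14,15} = 0⊕1⊕0⊕1⊕1⊕0⊕0 = 1
Parity bits p1,p2,p4,p8 = 1111

1111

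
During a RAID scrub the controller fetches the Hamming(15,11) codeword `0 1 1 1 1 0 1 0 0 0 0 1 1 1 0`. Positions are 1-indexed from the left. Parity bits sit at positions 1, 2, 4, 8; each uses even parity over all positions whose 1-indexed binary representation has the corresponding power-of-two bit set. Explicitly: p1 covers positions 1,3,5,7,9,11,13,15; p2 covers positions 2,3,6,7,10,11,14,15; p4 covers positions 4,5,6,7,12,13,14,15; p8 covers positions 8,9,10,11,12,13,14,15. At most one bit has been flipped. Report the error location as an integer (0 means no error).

8

s1: b1⊕b3⊕b5⊕b7⊕b9⊕b11⊕b13⊕b15 = 0⊕1⊕1⊕1⊕0⊕0⊕1⊕0 = 0
s2: b2⊕b3⊕b6⊕b7⊕b10⊕b11⊕b14⊕b15 = 1⊕1⊕0⊕1⊕0⊕0⊕1⊕0 = 0
s4: b4⊕b5⊕b6⊕b7⊕b12⊕b13⊕b14⊕b15 = 1⊕1⊕0⊕1⊕1⊕1⊕1⊕0 = 0
s8: b8⊕b9⊕b10⊕b11⊕b12⊕b13⊕b14⊕b15 = 0⊕0⊕0⊕0⊕1⊕1⊕1⊕0 = 1
Syndrome (s8...s1) = 1000 → position 8.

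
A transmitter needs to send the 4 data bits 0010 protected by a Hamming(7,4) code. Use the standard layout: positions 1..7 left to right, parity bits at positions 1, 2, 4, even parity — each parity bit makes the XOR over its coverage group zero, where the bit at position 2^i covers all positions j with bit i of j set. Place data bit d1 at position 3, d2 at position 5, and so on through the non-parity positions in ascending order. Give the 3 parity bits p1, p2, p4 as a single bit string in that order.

011

Place data bits at non-power-of-two positions: b3=0, b5=0, b6=1, b7=0.
p1 = XOR of data positions {3,5,7} = 0⊕0⊕0 = 0
p2 = XOR of data positions {3,6,7} = 0⊕1⊕0 = 1
p4 = XOR of data positions {5,6,7} = 0⊕1⊕0 = 1
Parity bits p1,p2,p4 = 011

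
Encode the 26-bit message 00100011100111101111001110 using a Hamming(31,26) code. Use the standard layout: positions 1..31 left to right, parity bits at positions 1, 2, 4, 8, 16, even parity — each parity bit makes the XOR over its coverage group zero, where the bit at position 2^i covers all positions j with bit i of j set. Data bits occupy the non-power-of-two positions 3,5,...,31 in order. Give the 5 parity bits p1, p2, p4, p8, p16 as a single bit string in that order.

11101

Place data bits at non-power-of-two positions: b3=0, b5=0, b6=1, b7=0, b9=0, b10=0, b11=1, b12=1, b13=1, b14=0, b15=0, b17=1, b18=1, b19=1, b20=1, b21=0, b22=1, b23=1, b24=1, b25=1, b26=0, b27=0, b28=1, b29=1, b30=1, b31=0.
p1 = XOR of data positions {3,5,7,9,11,13,15,17,19,21,23,25,27,29,31} = 0⊕0⊕0⊕0⊕1⊕1⊕0⊕1⊕1⊕0⊕1⊕1⊕0⊕1⊕0 = 1
p2 = XOR of data positions {3,6,7,10,11,14,15,18,19,22,23,26,27,30,31} = 0⊕1⊕0⊕0⊕1⊕0⊕0⊕1⊕1⊕1⊕1⊕0⊕0⊕1⊕0 = 1
p4 = XOR of data positions {5,6,7,12,13,14,15,20,21,22,23,28,29,30,31} = 0⊕1⊕0⊕1⊕1⊕0⊕0⊕1⊕0⊕1⊕1⊕1⊕1⊕1⊕0 = 1
p8 = XOR of data positions {9,10,11,12,13,14,15,24,25,26,27,28,29,30,31} = 0⊕0⊕1⊕1⊕1⊕0⊕0⊕1⊕1⊕0⊕0⊕1⊕1⊕1⊕0 = 0
p16 = XOR of data positions {17,18,19,20,21,22,23,24,25,26,27,28,29,30,31} = 1⊕1⊕1⊕1⊕0⊕1⊕1⊕1⊕1⊕0⊕0⊕1⊕1⊕1⊕0 = 1
Parity bits p1,p2,p4,p8,p16 = 11101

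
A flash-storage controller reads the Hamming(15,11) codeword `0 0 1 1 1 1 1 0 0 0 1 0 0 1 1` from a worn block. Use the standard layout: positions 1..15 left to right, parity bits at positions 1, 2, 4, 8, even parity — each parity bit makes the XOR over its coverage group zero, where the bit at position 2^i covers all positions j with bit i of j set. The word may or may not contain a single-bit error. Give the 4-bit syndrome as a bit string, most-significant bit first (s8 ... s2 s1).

1001

s1: b1⊕b3⊕b5⊕b7⊕b9⊕b11⊕b13⊕b15 = 0⊕1⊕1⊕1⊕0⊕1⊕0⊕1 = 1
s2: b2⊕b3⊕b6⊕b7⊕b10⊕b11⊕b14⊕b15 = 0⊕1⊕1⊕1⊕0⊕1⊕1⊕1 = 0
s4: b4⊕b5⊕b6⊕b7⊕b12⊕b13⊕b14⊕b15 = 1⊕1⊕1⊕1⊕0⊕0⊕1⊕1 = 0
s8: b8⊕b9⊕b10⊕b11⊕b12⊕b13⊕b14⊕b15 = 0⊕0⊕0⊕1⊕0⊕0⊕1⊕1 = 1
Syndrome (s8...s1) = 1001 → position 9.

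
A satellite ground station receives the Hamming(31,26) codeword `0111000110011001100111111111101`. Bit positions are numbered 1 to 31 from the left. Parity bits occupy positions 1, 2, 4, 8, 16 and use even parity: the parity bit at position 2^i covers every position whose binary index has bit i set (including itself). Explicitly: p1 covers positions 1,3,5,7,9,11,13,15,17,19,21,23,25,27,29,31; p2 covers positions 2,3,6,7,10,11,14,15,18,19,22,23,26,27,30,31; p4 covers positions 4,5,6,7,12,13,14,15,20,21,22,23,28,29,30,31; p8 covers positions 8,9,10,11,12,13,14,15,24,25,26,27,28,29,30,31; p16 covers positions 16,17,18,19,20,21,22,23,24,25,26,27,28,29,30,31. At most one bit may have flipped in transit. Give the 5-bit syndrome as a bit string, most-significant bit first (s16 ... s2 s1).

s1: b1⊕b3⊕b5⊕b7⊕b9⊕b11⊕b13⊕b15⊕b17⊕b19⊕b21⊕b23⊕b25⊕b27⊕b29⊕b31 = 0⊕1⊕0⊕0⊕1⊕0⊕1⊕0⊕1⊕0⊕1⊕1⊕1⊕1⊕1⊕1 = 0
s2: b2⊕b3⊕b6⊕b7⊕b10⊕b11⊕b14⊕b15⊕b18⊕b19⊕b22⊕b23⊕b26⊕b27⊕b30⊕b31 = 1⊕1⊕0⊕0⊕0⊕0⊕0⊕0⊕0⊕0⊕1⊕1⊕1⊕1⊕0⊕1 = 1
s4: b4⊕b5⊕b6⊕b7⊕b12⊕b13⊕b14⊕b15⊕b20⊕b21⊕b22⊕b23⊕b28⊕b29⊕b30⊕b31 = 1⊕0⊕0⊕0⊕1⊕1⊕0⊕0⊕1⊕1⊕1⊕1⊕1⊕1⊕0⊕1 = 0
s8: b8⊕b9⊕b10⊕b11⊕b12⊕b13⊕b14⊕b15⊕b24⊕b25⊕b26⊕b27⊕b28⊕b29⊕b30⊕b31 = 1⊕1⊕0⊕0⊕1⊕1⊕0⊕0⊕1⊕1⊕1⊕1⊕1⊕1⊕0⊕1 = 1
s16: b16⊕b17⊕b18⊕b19⊕b20⊕b21⊕b22⊕b23⊕b24⊕b25⊕b26⊕b27⊕b28⊕b29⊕b30⊕b31 = 1⊕1⊕0⊕0⊕1⊕1⊕1⊕1⊕1⊕1⊕1⊕1⊕1⊕1⊕0⊕1 = 1
Syndrome (s16...s1) = 11010 → position 26.

11010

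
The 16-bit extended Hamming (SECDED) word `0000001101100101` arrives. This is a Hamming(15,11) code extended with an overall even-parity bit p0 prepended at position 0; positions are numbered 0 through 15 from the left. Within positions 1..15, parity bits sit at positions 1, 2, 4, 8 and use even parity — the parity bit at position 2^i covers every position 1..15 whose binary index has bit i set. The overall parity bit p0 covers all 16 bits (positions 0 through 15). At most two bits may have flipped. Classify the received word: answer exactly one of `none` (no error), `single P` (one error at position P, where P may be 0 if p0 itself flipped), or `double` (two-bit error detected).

s1: b1⊕b3⊕b5⊕b7⊕b9⊕b11⊕b13⊕b15 = 0⊕0⊕0⊕1⊕1⊕0⊕1⊕1 = 0
s2: b2⊕b3⊕b6⊕b7⊕b10⊕b11⊕b14⊕b15 = 0⊕0⊕1⊕1⊕1⊕0⊕0⊕1 = 0
s4: b4⊕b5⊕b6⊕b7⊕b12⊕b13⊕b14⊕b15 = 0⊕0⊕1⊕1⊕0⊕1⊕0⊕1 = 0
s8: b8⊕b9⊕b10⊕b11⊕b12⊕b13⊕b14⊕b15 = 0⊕1⊕1⊕0⊕0⊕1⊕0⊕1 = 0
Syndrome (s8...s1) = 0000 → position 0 (no error).
Overall parity (XOR of all 16 bits, including p0): 0⊕0⊕0⊕0⊕0⊕0⊕1⊕1⊕0⊕1⊕1⊕0⊕0⊕1⊕0⊕1 = 0
Overall=0, syndrome position=0 → no error.

none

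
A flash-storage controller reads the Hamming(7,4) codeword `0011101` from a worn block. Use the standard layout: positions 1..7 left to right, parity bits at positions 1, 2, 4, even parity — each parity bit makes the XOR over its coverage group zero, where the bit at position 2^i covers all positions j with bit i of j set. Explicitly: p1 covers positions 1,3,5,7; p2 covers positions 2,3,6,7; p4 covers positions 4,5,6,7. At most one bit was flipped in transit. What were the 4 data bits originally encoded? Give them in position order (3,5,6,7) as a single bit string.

1001

s1: b1⊕b3⊕b5⊕b7 = 0⊕1⊕1⊕1 = 1
s2: b2⊕b3⊕b6⊕b7 = 0⊕1⊕0⊕1 = 0
s4: b4⊕b5⊕b6⊕b7 = 1⊕1⊕0⊕1 = 1
Syndrome (s4...s1) = 101 → position 5.
Flip bit 5: corrected codeword = 0011001
Data bits at positions 3,5,6,7: 1001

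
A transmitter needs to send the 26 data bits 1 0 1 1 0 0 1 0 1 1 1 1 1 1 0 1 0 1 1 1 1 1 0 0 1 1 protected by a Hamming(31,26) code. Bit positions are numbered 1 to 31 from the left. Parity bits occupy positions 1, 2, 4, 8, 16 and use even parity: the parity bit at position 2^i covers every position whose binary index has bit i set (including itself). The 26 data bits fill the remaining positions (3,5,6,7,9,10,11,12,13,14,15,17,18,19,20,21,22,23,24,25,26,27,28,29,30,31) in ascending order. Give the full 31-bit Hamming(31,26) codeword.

0111011000101111111010111110011

Place data bits at non-power-of-two positions: b3=1, b5=0, b6=1, b7=1, b9=0, b10=0, b11=1, b12=0, b13=1, b14=1, b15=1, b17=1, b18=1, b19=1, b20=0, b21=1, b22=0, b23=1, b24=1, b25=1, b26=1, b27=1, b28=0, b29=0, b30=1, b31=1.
p1 = XOR of data positions {3,5,7,9,11,13,15,17,19,21,23,25,27,29,31} = 1⊕0⊕1⊕0⊕1⊕1⊕1⊕1⊕1⊕1⊕1⊕1⊕1⊕0⊕1 = 0
p2 = XOR of data positions {3,6,7,10,11,14,15,18,19,22,23,26,27,30,31} = 1⊕1⊕1⊕0⊕1⊕1⊕1⊕1⊕1⊕0⊕1⊕1⊕1⊕1⊕1 = 1
p4 = XOR of data positions {5,6,7,12,13,14,15,20,21,22,23,28,29,30,31} = 0⊕1⊕1⊕0⊕1⊕1⊕1⊕0⊕1⊕0⊕1⊕0⊕0⊕1⊕1 = 1
p8 = XOR of data positions {9,10,11,12,13,14,15,24,25,26,27,28,29,30,31} = 0⊕0⊕1⊕0⊕1⊕1⊕1⊕1⊕1⊕1⊕1⊕0⊕0⊕1⊕1 = 0
p16 = XOR of data positions {17,18,19,20,21,22,23,24,25,26,27,28,29,30,31} = 1⊕1⊕1⊕0⊕1⊕0⊕1⊕1⊕1⊕1⊕1⊕0⊕0⊕1⊕1 = 1
Codeword b1..b31 = 0111011000101111111010111110011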